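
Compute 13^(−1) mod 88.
Apply the extended Euclidean algorithm to (88, 13), tracking rows (r, s, t) with s·88 + t·13 = r. Each division r_prev = q·r_cur + r_new produces the new row as (previous row) − q·(current row):
  row A: (88, 1, 0)   [1·88 + 0·13 = 88]
  row B: (13, 0, 1)   [0·88 + 1·13 = 13]
  88 = 6·13 + 10   → row C = row A − 6·row B = (10, 1, −6)   [check: 1·88 − 6·13 = 10]
  13 = 1·10 + 3   → row D = row B − 1·row C = (3, −1, 7)   [check: −1·88 + 7·13 = 3]
  10 = 3·3 + 1   → row E = row C − 3·row D = (1, 4, −27)   [check: 4·88 − 27·13 = 1]
  3 = 3·1 + 0   → remainder 0, stop. gcd = 1 (last nonzero row E).
The gcd is 1, so 13 is invertible mod 88. The last nonzero row gives 4·88 − 27·13 = 1, so t = −27. So 13^(−1) ≡ −27 ≡ 61 (mod 88). Verify: 13 · 61 = 793 ≡ 1 (mod 88). ✓

Final answer: 13^(−1) ≡ 61 (mod 88)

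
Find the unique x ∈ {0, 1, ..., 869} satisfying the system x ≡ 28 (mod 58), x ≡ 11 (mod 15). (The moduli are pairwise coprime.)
The moduli 58, 15 are pairwise coprime, so by the CRT there is a unique solution mod 58·15 = 870.
Solve by successive substitution. Start with x ≡ 28 (mod 58).
  Combine with x ≡ 11 (mod 15): write x = 28 + 58·t and require 28 + 58·t ≡ 11 (mod 15), i.e. 58·t ≡ 11 − 28 ≡ 13 (mod 15). Since 58^(−1) ≡ 7 (mod 15) (58 ≡ 13 (mod 15)), t ≡ 7·13 ≡ 1 (mod 15). So x ≡ 28 + 58·1 = 86 (mod 870).
Unique solution in [0, 870): x = 86.

Final answer: x ≡ 86 (mod 870); the representative in [0, 870) is 86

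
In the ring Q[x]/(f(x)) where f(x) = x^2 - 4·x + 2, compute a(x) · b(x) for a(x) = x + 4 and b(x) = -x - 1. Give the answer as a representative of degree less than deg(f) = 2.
First multiply in Q[x] without reducing: a · b = -x^2 - 5·x - 4. Now divide by f(x) = x^2 - 4·x + 2, eliminating the leading term at each step:
  leading term -x^2: subtract (-1)·f(x) = -x^2 + 4·x - 2, leaving -9·x - 2
The degree is now < 2, so this is the remainder. Hence a · b ≡ -9·x - 2 in Q[x]/(f).

Final answer: a · b ≡ -9·x - 2 (mod f(x))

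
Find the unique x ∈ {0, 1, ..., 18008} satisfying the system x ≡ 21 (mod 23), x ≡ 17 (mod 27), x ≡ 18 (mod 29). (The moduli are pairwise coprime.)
The moduli 23, 27, 29 are pairwise coprime, so by the CRT there is a unique solution mod 23·27·29 = 18009.
Solve by successive substitution. Start with x ≡ 21 (mod 23).
  Combine with x ≡ 17 (mod 27): write x = 21 + 23·t and require 21 + 23·t ≡ 17 (mod 27), i.e. 23·t ≡ 17 − 21 ≡ 23 (mod 27). Since 23^(−1) ≡ 20 (mod 27), t ≡ 20·23 ≡ 1 (mod 27). So x ≡ 21 + 23·1 = 44 (mod 621).
  Combine with x ≡ 18 (mod 29): write x = 44 + 621·t and require 44 + 621·t ≡ 18 (mod 29), i.e. 621·t ≡ 18 − 44 ≡ 3 (mod 29). Since 621^(−1) ≡ 17 (mod 29) (621 ≡ 12 (mod 29)), t ≡ 17·3 ≡ 22 (mod 29). So x ≡ 44 + 621·22 = 13706 (mod 18009).
Unique solution in [0, 18009): x = 13706.

Final answer: x ≡ 13706 (mod 18009); the representative in [0, 18009) is 13706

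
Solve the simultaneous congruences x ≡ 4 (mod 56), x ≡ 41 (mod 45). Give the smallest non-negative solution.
x ≡ 1796 (mod 2520); the representative in [0, 2520) is 1796

The moduli 56, 45 are pairwise coprime, so by the CRT there is a unique solution mod 56·45 = 2520.
Solve by successive substitution. Start with x ≡ 4 (mod 56).
  Combine with x ≡ 41 (mod 45): write x = 4 + 56·t and require 4 + 56·t ≡ 41 (mod 45), i.e. 56·t ≡ 41 − 4 ≡ 37 (mod 45). Since 56^(−1) ≡ 41 (mod 45) (56 ≡ 11 (mod 45)), t ≡ 41·37 ≡ 32 (mod 45). So x ≡ 4 + 56·32 = 1796 (mod 2520).
Unique solution in [0, 2520): x = 1796.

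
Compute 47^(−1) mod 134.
47^(−1) ≡ 77 (mod 134)

Apply the extended Euclidean algorithm to (134, 47), tracking rows (r, s, t) with s·134 + t·47 = r. Each division r_prev = q·r_cur + r_new produces the new row as (previous row) − q·(current row):
  row A: (134, 1, 0)   [1·134 + 0·47 = 134]
  row B: (47, 0, 1)   [0·134 + 1·47 = 47]
  134 = 2·47 + 40   → row C = row A − 2·row B = (40, 1, −2)   [check: 1·134 − 2·47 = 40]
  47 = 1·40 + 7   → row D = row B − 1·row C = (7, −1, 3)   [check: −1·134 + 3·47 = 7]
  40 = 5·7 + 5   → row E = row C − 5·row D = (5, 6, −17)   [check: 6·134 − 17·47 = 5]
  7 = 1·5 + 2   → row F = row D − 1·row E = (2, −7, 20)   [check: −7·134 + 20·47 = 2]
  5 = 2·2 + 1   → row G = row E − 2·row F = (1, 20, −57)   [check: 20·134 − 57·47 = 1]
  2 = 2·1 + 0   → remainder 0, stop. gcd = 1 (last nonzero row G).
The gcd is 1, so 47 is invertible mod 134. The last nonzero row gives 20·134 − 57·47 = 1, so t = −57. So 47^(−1) ≡ −57 ≡ 77 (mod 134). Verify: 47 · 77 = 3619 ≡ 1 (mod 134). ✓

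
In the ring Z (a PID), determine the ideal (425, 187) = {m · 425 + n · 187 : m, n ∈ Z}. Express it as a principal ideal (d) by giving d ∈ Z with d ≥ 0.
In the PID Z, (a, b) is generated by gcd(a, b). Compute gcd(425, 187) with the extended Euclidean algorithm, tracking rows (r, s, t) with s·425 + t·187 = r:
  row A: (425, 1, 0)   [1·425 + 0·187 = 425]
  row B: (187, 0, 1)   [0·425 + 1·187 = 187]
  425 = 2·187 + 51   → row C = row A − 2·row B = (51, 1, −2)   [check: 1·425 − 2·187 = 51]
  187 = 3·51 + 34   → row D = row B − 3·row C = (34, −3, 7)   [check: −3·425 + 7·187 = 34]
  51 = 1·34 + 17   → row E = row C − 1·row D = (17, 4, −9)   [check: 4·425 − 9·187 = 17]
  34 = 2·17 + 0   → remainder 0, stop. gcd = 17 (last nonzero row E).
So gcd(425, 187) = 17, with Bézout identity 4·425 − 9·187 = 17. Containment (⊇): the Bézout identity exhibits 17 as an element of (425, 187), giving (17) ⊆ (425, 187). Containment (⊆): since 17 | 425 and 17 | 187 (425 = 17·25, 187 = 17·11), every Z-linear combination of 425 and 187 is divisible by 17, so (425, 187) ⊆ (17). Therefore (425, 187) = (17), d = 17.

Final answer: (425, 187) = (17); d = 17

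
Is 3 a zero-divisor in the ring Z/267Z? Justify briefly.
YES

gcd(3, 267) = 3 > 1, so 3 is not a unit in Z/267Z. In Z/nZ every nonzero non-unit is a zero-divisor: explicitly, take b = 267/gcd = 89 ≠ 0 (mod 267); then 3·89 = 267 = 1·267, i.e. 3·89 ≡ 0 (mod 267). So 3 is a zero-divisor.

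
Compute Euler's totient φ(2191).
φ is multiplicative, with φ(p^e) = p^e − p^(e−1). Factorise 2191 = 7 · 313. Then
  φ(2191) = (7 − 1) · (313 − 1) = 6 · 312 = 1872.

Final answer: φ(2191) = 1872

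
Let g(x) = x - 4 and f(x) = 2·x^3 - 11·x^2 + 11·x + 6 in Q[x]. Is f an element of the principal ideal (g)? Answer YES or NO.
NO

In Q[x] the ideal (g) consists of all multiples of g, so f ∈ (g) iff g | f, i.e. iff the remainder of f on division by g is 0. Divide f by g (g is monic, so eliminate the leading term of the running remainder at each step):
  leading term 2·x^3: subtract (2·x^2)·g(x) = 2·x^3 - 8·x^2, leaving -3·x^2 + 11·x + 6
  leading term -3·x^2: subtract (-3·x)·g(x) = -3·x^2 + 12·x, leaving 6 - x
  leading term -x: subtract (-1)·g(x) = 4 - x, leaving 2
The remainder r(x) = 2 ≠ 0 (and deg r < deg g), so g ∤ f, i.e. f ∉ (g).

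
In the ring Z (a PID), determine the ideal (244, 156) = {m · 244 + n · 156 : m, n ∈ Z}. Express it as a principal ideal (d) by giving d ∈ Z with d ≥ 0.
(244, 156) = (4); d = 4

In the PID Z, (a, b) is generated by gcd(a, b). Compute gcd(244, 156) with the extended Euclidean algorithm, tracking rows (r, s, t) with s·244 + t·156 = r:
  row A: (244, 1, 0)   [1·244 + 0·156 = 244]
  row B: (156, 0, 1)   [0·244 + 1·156 = 156]
  244 = 1·156 + 88   → row C = row A − 1·row B = (88, 1, −1)   [check: 1·244 − 1·156 = 88]
  156 = 1·88 + 68   → row D = row B − 1·row C = (68, −1, 2)   [check: −1·244 + 2·156 = 68]
  88 = 1·68 + 20   → row E = row C − 1·row D = (20, 2, −3)   [check: 2·244 − 3·156 = 20]
  68 = 3·20 + 8   → row F = row D − 3·row E = (8, −7, 11)   [check: −7·244 + 11·156 = 8]
  20 = 2·8 + 4   → row G = row E − 2·row F = (4, 16, −25)   [check: 16·244 − 25·156 = 4]
  8 = 2·4 + 0   → remainder 0, stop. gcd = 4 (last nonzero row G).
So gcd(244, 156) = 4, with Bézout identity 16·244 − 25·156 = 4. Containment (⊇): the Bézout identity exhibits 4 as an element of (244, 156), giving (4) ⊆ (244, 156). Containment (⊆): since 4 | 244 and 4 | 156 (244 = 4·61, 156 = 4·39), every Z-linear combination of 244 and 156 is divisible by 4, so (244, 156) ⊆ (4). Therefore (244, 156) = (4), d = 4.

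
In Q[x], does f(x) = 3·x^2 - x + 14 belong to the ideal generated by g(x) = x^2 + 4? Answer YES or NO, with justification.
NO

In Q[x] the ideal (g) consists of all multiples of g, so f ∈ (g) iff g | f, i.e. iff the remainder of f on division by g is 0. Divide f by g (g is monic, so eliminate the leading term of the running remainder at each step):
  leading term 3·x^2: subtract (3)·g(x) = 3·x^2 + 12, leaving 2 - x
The remainder r(x) = 2 - x ≠ 0 (and deg r < deg g), so g ∤ f, i.e. f ∉ (g).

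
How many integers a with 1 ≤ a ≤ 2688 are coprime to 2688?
768

The number of a ∈ {1, ..., 2688} with gcd(a, 2688) = 1 is by definition Euler's totient φ(2688). φ is multiplicative, with φ(p^e) = p^e − p^(e−1). Factorise 2688 = 2^7 · 3 · 7. Then
  φ(2688) = (2^7 − 2^6) · (3 − 1) · (7 − 1) = 64 · 2 · 6 = 768.
So there are 768 such integers.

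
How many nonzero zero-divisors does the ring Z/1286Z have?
Z/1286Z has 643 nonzero zero-divisors

In Z/1286Z each nonzero element is either a unit (gcd with 1286 is 1) or a zero-divisor (gcd > 1). The number of units is φ(1286): factorise 1286 = 2 · 643, so φ(1286) = (2 − 1) · (643 − 1) = 1 · 642 = 642. The nonzero elements number 1286 − 1 = 1285. Hence the nonzero zero-divisors number 1285 − 642 = 643.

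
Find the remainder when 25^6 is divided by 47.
18

Use repeated squaring. Binary(6) = 110. Walk through the bits of the exponent 6 left-to-right: at each bit after the leading one, square the running value, then multiply by 25 if the bit is 1 (always reducing mod 47):
  bit 1 = 1 (leading): start with 25.
  bit 2 = 1: square 25^2 = 625 ≡ 14; bit is 1, so multiply 14·25 = 350 ≡ 21 (mod 47).
  bit 3 = 0: square 21^2 = 441 ≡ 18 (mod 47).
Final value: 25^6 ≡ 18 (mod 47).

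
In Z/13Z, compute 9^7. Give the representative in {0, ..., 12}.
Use repeated squaring. Binary(7) = 111. Walk through the bits of the exponent 7 left-to-right: at each bit after the leading one, square the running value, then multiply by 9 if the bit is 1 (always reducing mod 13):
  bit 1 = 1 (leading): start with 9.
  bit 2 = 1: square 9^2 = 81 ≡ 3; bit is 1, so multiply 3·9 = 27 ≡ 1 (mod 13).
  bit 3 = 1: square 1^2 = 1; bit is 1, so multiply 1·9 = 9 (mod 13).
Final value: 9^7 ≡ 9 (mod 13).

Final answer: 9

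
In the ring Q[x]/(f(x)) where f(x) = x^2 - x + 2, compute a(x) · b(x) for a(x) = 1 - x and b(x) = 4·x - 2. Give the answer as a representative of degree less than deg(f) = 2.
a · b ≡ 2·x + 6 (mod f(x))

First multiply in Q[x] without reducing: a · b = -4·x^2 + 6·x - 2. Now divide by f(x) = x^2 - x + 2, eliminating the leading term at each step:
  leading term -4·x^2: subtract (-4)·f(x) = -4·x^2 + 4·x - 8, leaving 2·x + 6
The degree is now < 2, so this is the remainder. Hence a · b ≡ 2·x + 6 in Q[x]/(f).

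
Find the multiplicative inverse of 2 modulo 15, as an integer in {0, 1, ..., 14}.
Apply the extended Euclidean algorithm to (15, 2), tracking rows (r, s, t) with s·15 + t·2 = r. Each division r_prev = q·r_cur + r_new produces the new row as (previous row) − q·(current row):
  row A: (15, 1, 0)   [1·15 + 0·2 = 15]
  row B: (2, 0, 1)   [0·15 + 1·2 = 2]
  15 = 7·2 + 1   → row C = row A − 7·row B = (1, 1, −7)   [check: 1·15 − 7·2 = 1]
  2 = 2·1 + 0   → remainder 0, stop. gcd = 1 (last nonzero row C).
The gcd is 1, so 2 is invertible mod 15. The last nonzero row gives 1·15 − 7·2 = 1, so t = −7. So 2^(−1) ≡ −7 ≡ 8 (mod 15). Verify: 2 · 8 = 16 ≡ 1 (mod 15). ✓

Final answer: 2^(−1) ≡ 8 (mod 15)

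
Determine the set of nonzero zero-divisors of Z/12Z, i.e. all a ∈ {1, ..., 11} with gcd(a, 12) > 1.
An element a ∈ Z/12Z (with a ≠ 0) is a zero-divisor iff gcd(a, 12) > 1 (because a is a unit precisely when gcd(a, n) = 1, and in Z/nZ every nonzero, non-unit element is a zero-divisor). Scan a = 1, ..., 11 and keep those with gcd(a, 12) > 1:
  gcd(2, 12) = 2, gcd(3, 12) = 3, gcd(4, 12) = 4, gcd(6, 12) = 6, gcd(8, 12) = 4, gcd(9, 12) = 3, gcd(10, 12) = 2.
All other a ∈ {1, ..., 11} have gcd(a, 12) = 1 and are units. So the nonzero zero-divisors are exactly the 7 values of a appearing in this scan.

Final answer: nonzero zero-divisors of Z/12Z = {2, 3, 4, 6, 8, 9, 10}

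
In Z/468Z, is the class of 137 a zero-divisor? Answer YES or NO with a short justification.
gcd(137, 468) = 1, so 137 is a unit in Z/468Z (it has a multiplicative inverse). A unit cannot be a zero-divisor: if 137·b ≡ 0 then multiplying both sides by 137^(−1) gives b ≡ 0. So 137 is not a zero-divisor.

Final answer: NO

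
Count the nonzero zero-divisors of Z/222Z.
Z/222Z has 149 nonzero zero-divisors

In Z/222Z each nonzero element is either a unit (gcd with 222 is 1) or a zero-divisor (gcd > 1). The number of units is φ(222): factorise 222 = 2 · 3 · 37, so φ(222) = (2 − 1) · (3 − 1) · (37 − 1) = 1 · 2 · 36 = 72. The nonzero elements number 222 − 1 = 221. Hence the nonzero zero-divisors number 221 − 72 = 149.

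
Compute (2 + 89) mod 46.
45

Reduce the summands first: 89 ≡ 43 (mod 46), so 2 + 89 ≡ 2 + 43 (mod 46). 2 + 43 = 45; 45 = 0·46 + 45, so (2 + 89) mod 46 = 45.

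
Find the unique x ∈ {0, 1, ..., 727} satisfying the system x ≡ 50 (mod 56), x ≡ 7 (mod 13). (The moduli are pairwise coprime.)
The moduli 56, 13 are pairwise coprime, so by the CRT there is a unique solution mod 56·13 = 728.
Solve by successive substitution. Start with x ≡ 50 (mod 56).
  Combine with x ≡ 7 (mod 13): write x = 50 + 56·t and require 50 + 56·t ≡ 7 (mod 13), i.e. 56·t ≡ 7 − 50 ≡ 9 (mod 13). Since 56^(−1) ≡ 10 (mod 13) (56 ≡ 4 (mod 13)), t ≡ 10·9 ≡ 12 (mod 13). So x ≡ 50 + 56·12 = 722 (mod 728).
Unique solution in [0, 728): x = 722.

Final answer: x ≡ 722 (mod 728); the representative in [0, 728) is 722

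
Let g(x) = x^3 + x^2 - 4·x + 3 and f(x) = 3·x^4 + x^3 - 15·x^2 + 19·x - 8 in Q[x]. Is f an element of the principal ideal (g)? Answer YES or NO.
In Q[x] the ideal (g) consists of all multiples of g, so f ∈ (g) iff g | f, i.e. iff the remainder of f on division by g is 0. Divide f by g (g is monic, so eliminate the leading term of the running remainder at each step):
  leading term 3·x^4: subtract (3·x)·g(x) = 3·x^4 + 3·x^3 - 12·x^2 + 9·x, leaving -2·x^3 - 3·x^2 + 10·x - 8
  leading term -2·x^3: subtract (-2)·g(x) = -2·x^3 - 2·x^2 + 8·x - 6, leaving -x^2 + 2·x - 2
The remainder r(x) = -x^2 + 2·x - 2 ≠ 0 (and deg r < deg g), so g ∤ f, i.e. f ∉ (g).

Final answer: NO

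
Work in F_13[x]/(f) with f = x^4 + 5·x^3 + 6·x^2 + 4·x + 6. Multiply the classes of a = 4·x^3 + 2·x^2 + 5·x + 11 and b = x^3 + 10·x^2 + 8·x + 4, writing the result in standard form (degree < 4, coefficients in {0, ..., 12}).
Multiply as integer polynomials: a · b = 4·x^6 + 42·x^5 + 57·x^4 + 93·x^3 + 158·x^2 + 108·x + 44. Reducing coefficients mod 13: a · b ≡ 4·x^6 + 3·x^5 + 5·x^4 + 2·x^3 + 2·x^2 + 4·x + 5. Now divide by f(x) = x^4 + 5·x^3 + 6·x^2 + 4·x + 6 in F_13[x], eliminating the leading term at each step:
  leading term 4·x^6: subtract (4·x^2)·f(x) = 4·x^6 + 7·x^5 + 11·x^4 + 3·x^3 + 11·x^2, leaving 9·x^5 + 7·x^4 + 12·x^3 + 4·x^2 + 4·x + 5 (coefficients mod 13)
  leading term 9·x^5: subtract (9·x)·f(x) = 9·x^5 + 6·x^4 + 2·x^3 + 10·x^2 + 2·x, leaving x^4 + 10·x^3 + 7·x^2 + 2·x + 5 (coefficients mod 13)
  leading term x^4: subtract (1)·f(x) = x^4 + 5·x^3 + 6·x^2 + 4·x + 6, leaving 5·x^3 + x^2 + 11·x + 12 (coefficients mod 13)
The degree is now < 4, so this is the remainder. Hence a · b ≡ 5·x^3 + x^2 + 11·x + 12 in F_13[x]/(f).

Final answer: a · b ≡ 5·x^3 + x^2 + 11·x + 12 (mod f(x))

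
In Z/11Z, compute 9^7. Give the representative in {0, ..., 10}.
Use repeated squaring. Binary(7) = 111. Walk through the bits of the exponent 7 left-to-right: at each bit after the leading one, square the running value, then multiply by 9 if the bit is 1 (always reducing mod 11):
  bit 1 = 1 (leading): start with 9.
  bit 2 = 1: square 9^2 = 81 ≡ 4; bit is 1, so multiply 4·9 = 36 ≡ 3 (mod 11).
  bit 3 = 1: square 3^2 = 9; bit is 1, so multiply 9·9 = 81 ≡ 4 (mod 11).
Final value: 9^7 ≡ 4 (mod 11).

Final answer: 4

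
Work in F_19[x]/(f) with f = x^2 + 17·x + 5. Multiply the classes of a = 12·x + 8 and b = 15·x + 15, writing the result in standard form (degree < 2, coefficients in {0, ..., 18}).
Multiply as integer polynomials: a · b = 180·x^2 + 300·x + 120. Reducing coefficients mod 19: a · b ≡ 9·x^2 + 15·x + 6. Now divide by f(x) = x^2 + 17·x + 5 in F_19[x], eliminating the leading term at each step:
  leading term 9·x^2: subtract (9)·f(x) = 9·x^2 + x + 7, leaving 14·x + 18 (coefficients mod 19)
The degree is now < 2, so this is the remainder. Hence a · b ≡ 14·x + 18 in F_19[x]/(f).

Final answer: a · b ≡ 14·x + 18 (mod f(x))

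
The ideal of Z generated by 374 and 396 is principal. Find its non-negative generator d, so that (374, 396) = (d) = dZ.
In the PID Z, (a, b) is generated by gcd(a, b). Compute gcd(396, 374) with the extended Euclidean algorithm, tracking rows (r, s, t) with s·396 + t·374 = r:
  row A: (396, 1, 0)   [1·396 + 0·374 = 396]
  row B: (374, 0, 1)   [0·396 + 1·374 = 374]
  396 = 1·374 + 22   → row C = row A − 1·row B = (22, 1, −1)   [check: 1·396 − 1·374 = 22]
  374 = 17·22 + 0   → remainder 0, stop. gcd = 22 (last nonzero row C).
So gcd(374, 396) = 22, with Bézout identity 1·396 − 1·374 = 22. Containment (⊇): the Bézout identity exhibits 22 as an element of (374, 396), giving (22) ⊆ (374, 396). Containment (⊆): since 22 | 374 and 22 | 396 (374 = 22·17, 396 = 22·18), every Z-linear combination of 374 and 396 is divisible by 22, so (374, 396) ⊆ (22). Therefore (374, 396) = (22), d = 22.

Final answer: (374, 396) = (22); d = 22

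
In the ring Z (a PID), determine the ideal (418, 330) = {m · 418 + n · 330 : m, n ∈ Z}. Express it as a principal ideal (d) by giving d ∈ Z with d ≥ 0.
(418, 330) = (22); d = 22

In the PID Z, (a, b) is generated by gcd(a, b). Compute gcd(418, 330) with the extended Euclidean algorithm, tracking rows (r, s, t) with s·418 + t·330 = r:
  row A: (418, 1, 0)   [1·418 + 0·330 = 418]
  row B: (330, 0, 1)   [0·418 + 1·330 = 330]
  418 = 1·330 + 88   → row C = row A − 1·row B = (88, 1, −1)   [check: 1·418 − 1·330 = 88]
  330 = 3·88 + 66   → row D = row B − 3·row C = (66, −3, 4)   [check: −3·418 + 4·330 = 66]
  88 = 1·66 + 22   → row E = row C − 1·row D = (22, 4, −5)   [check: 4·418 − 5·330 = 22]
  66 = 3·22 + 0   → remainder 0, stop. gcd = 22 (last nonzero row E).
So gcd(418, 330) = 22, with Bézout identity 4·418 − 5·330 = 22. Containment (⊇): the Bézout identity exhibits 22 as an element of (418, 330), giving (22) ⊆ (418, 330). Containment (⊆): since 22 | 418 and 22 | 330 (418 = 22·19, 330 = 22·15), every Z-linear combination of 418 and 330 is divisible by 22, so (418, 330) ⊆ (22). Therefore (418, 330) = (22), d = 22.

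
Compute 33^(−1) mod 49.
33^(−1) ≡ 3 (mod 49)

Apply the extended Euclidean algorithm to (49, 33), tracking rows (r, s, t) with s·49 + t·33 = r. Each division r_prev = q·r_cur + r_new produces the new row as (previous row) − q·(current row):
  row A: (49, 1, 0)   [1·49 + 0·33 = 49]
  row B: (33, 0, 1)   [0·49 + 1·33 = 33]
  49 = 1·33 + 16   → row C = row A − 1·row B = (16, 1, −1)   [check: 1·49 − 1·33 = 16]
  33 = 2·16 + 1   → row D = row B − 2·row C = (1, −2, 3)   [check: −2·49 + 3·33 = 1]
  16 = 16·1 + 0   → remainder 0, stop. gcd = 1 (last nonzero row D).
The gcd is 1, so 33 is invertible mod 49. The last nonzero row gives −2·49 + 3·33 = 1, so t = 3. So 33^(−1) ≡ 3 (mod 49). Verify: 33 · 3 = 99 ≡ 1 (mod 49). ✓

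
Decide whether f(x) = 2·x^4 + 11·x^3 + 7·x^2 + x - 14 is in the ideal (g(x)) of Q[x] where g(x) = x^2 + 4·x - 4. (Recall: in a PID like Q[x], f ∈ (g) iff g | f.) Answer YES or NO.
NO

In Q[x] the ideal (g) consists of all multiples of g, so f ∈ (g) iff g | f, i.e. iff the remainder of f on division by g is 0. Divide f by g (g is monic, so eliminate the leading term of the running remainder at each step):
  leading term 2·x^4: subtract (2·x^2)·g(x) = 2·x^4 + 8·x^3 - 8·x^2, leaving 3·x^3 + 15·x^2 + x - 14
  leading term 3·x^3: subtract (3·x)·g(x) = 3·x^3 + 12·x^2 - 12·x, leaving 3·x^2 + 13·x - 14
  leading term 3·x^2: subtract (3)·g(x) = 3·x^2 + 12·x - 12, leaving x - 2
The remainder r(x) = x - 2 ≠ 0 (and deg r < deg g), so g ∤ f, i.e. f ∉ (g).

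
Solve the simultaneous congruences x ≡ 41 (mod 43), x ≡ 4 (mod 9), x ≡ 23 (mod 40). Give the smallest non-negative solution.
x ≡ 8383 (mod 15480); the representative in [0, 15480) is 8383

The moduli 43, 9, 40 are pairwise coprime, so by the CRT there is a unique solution mod 43·9·40 = 15480.
Solve by successive substitution. Start with x ≡ 41 (mod 43).
  Combine with x ≡ 4 (mod 9): write x = 41 + 43·t and require 41 + 43·t ≡ 4 (mod 9), i.e. 43·t ≡ 4 − 41 ≡ 8 (mod 9). Since 43^(−1) ≡ 4 (mod 9) (43 ≡ 7 (mod 9)), t ≡ 4·8 ≡ 5 (mod 9). So x ≡ 41 + 43·5 = 256 (mod 387).
  Combine with x ≡ 23 (mod 40): write x = 256 + 387·t and require 256 + 387·t ≡ 23 (mod 40), i.e. 387·t ≡ 23 − 256 ≡ 7 (mod 40). Since 387^(−1) ≡ 3 (mod 40) (387 ≡ 27 (mod 40)), t ≡ 3·7 ≡ 21 (mod 40). So x ≡ 256 + 387·21 = 8383 (mod 15480).
Unique solution in [0, 15480): x = 8383.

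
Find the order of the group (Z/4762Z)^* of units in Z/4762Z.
|(Z/4762Z)^*| = 2380

(Z/4762Z)^* consists of the classes a with gcd(a, 4762) = 1, so its order is φ(4762). φ is multiplicative, with φ(p^e) = p^e − p^(e−1). Factorise 4762 = 2 · 2381. Then
  φ(4762) = (2 − 1) · (2381 − 1) = 1 · 2380 = 2380.
Thus |(Z/4762Z)^*| = 2380.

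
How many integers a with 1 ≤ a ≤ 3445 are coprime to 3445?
The number of a ∈ {1, ..., 3445} with gcd(a, 3445) = 1 is by definition Euler's totient φ(3445). φ is multiplicative, with φ(p^e) = p^e − p^(e−1). Factorise 3445 = 5 · 13 · 53. Then
  φ(3445) = (5 − 1) · (13 − 1) · (53 − 1) = 4 · 12 · 52 = 2496.
So there are 2496 such integers.

Final answer: 2496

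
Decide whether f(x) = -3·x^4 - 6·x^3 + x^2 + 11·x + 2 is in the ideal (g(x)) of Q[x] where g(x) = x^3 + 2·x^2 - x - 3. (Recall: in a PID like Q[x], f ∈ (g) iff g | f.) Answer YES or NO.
NO

In Q[x] the ideal (g) consists of all multiples of g, so f ∈ (g) iff g | f, i.e. iff the remainder of f on division by g is 0. Divide f by g (g is monic, so eliminate the leading term of the running remainder at each step):
  leading term -3·x^4: subtract (-3·x)·g(x) = -3·x^4 - 6·x^3 + 3·x^2 + 9·x, leaving -2·x^2 + 2·x + 2
The remainder r(x) = -2·x^2 + 2·x + 2 ≠ 0 (and deg r < deg g), so g ∤ f, i.e. f ∉ (g).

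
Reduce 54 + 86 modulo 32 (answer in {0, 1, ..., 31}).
Reduce the summands first: 54 ≡ 22, 86 ≡ 22 (mod 32), so 54 + 86 ≡ 22 + 22 (mod 32). 22 + 22 = 44; 44 = 1·32 + 12, so (54 + 86) mod 32 = 12.

Final answer: 12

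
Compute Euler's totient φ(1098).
φ(1098) = 360

φ is multiplicative, with φ(p^e) = p^e − p^(e−1). Factorise 1098 = 2 · 3^2 · 61. Then
  φ(1098) = (2 − 1) · (3^2 − 3^1) · (61 − 1) = 1 · 6 · 60 = 360.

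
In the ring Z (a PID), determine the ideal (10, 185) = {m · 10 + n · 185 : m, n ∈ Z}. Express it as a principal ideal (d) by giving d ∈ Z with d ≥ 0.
(10, 185) = (5); d = 5

In the PID Z, (a, b) is generated by gcd(a, b). Compute gcd(185, 10) with the extended Euclidean algorithm, tracking rows (r, s, t) with s·185 + t·10 = r:
  row A: (185, 1, 0)   [1·185 + 0·10 = 185]
  row B: (10, 0, 1)   [0·185 + 1·10 = 10]
  185 = 18·10 + 5   → row C = row A − 18·row B = (5, 1, −18)   [check: 1·185 − 18·10 = 5]
  10 = 2·5 + 0   → remainder 0, stop. gcd = 5 (last nonzero row C).
So gcd(10, 185) = 5, with Bézout identity 1·185 − 18·10 = 5. Containment (⊇): the Bézout identity exhibits 5 as an element of (10, 185), giving (5) ⊆ (10, 185). Containment (⊆): since 5 | 10 and 5 | 185 (10 = 5·2, 185 = 5·37), every Z-linear combination of 10 and 185 is divisible by 5, so (10, 185) ⊆ (5). Therefore (10, 185) = (5), d = 5.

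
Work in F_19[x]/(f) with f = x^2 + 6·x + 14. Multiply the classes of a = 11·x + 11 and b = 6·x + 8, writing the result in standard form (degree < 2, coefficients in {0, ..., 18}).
a · b ≡ 5·x (mod f(x))

Multiply as integer polynomials: a · b = 66·x^2 + 154·x + 88. Reducing coefficients mod 19: a · b ≡ 9·x^2 + 2·x + 12. Now divide by f(x) = x^2 + 6·x + 14 in F_19[x], eliminating the leading term at each step:
  leading term 9·x^2: subtract (9)·f(x) = 9·x^2 + 16·x + 12, leaving 5·x (coefficients mod 19)
The degree is now < 2, so this is the remainder. Hence a · b ≡ 5·x in F_19[x]/(f).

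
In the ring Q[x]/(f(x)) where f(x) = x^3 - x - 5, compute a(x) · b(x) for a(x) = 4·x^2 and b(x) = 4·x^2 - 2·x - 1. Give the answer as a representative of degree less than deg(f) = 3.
a · b ≡ 12·x^2 + 72·x - 40 (mod f(x))

First multiply in Q[x] without reducing: a · b = 16·x^4 - 8·x^3 - 4·x^2. Now divide by f(x) = x^3 - x - 5, eliminating the leading term at each step:
  leading term 16·x^4: subtract (16·x)·f(x) = 16·x^4 - 16·x^2 - 80·x, leaving -8·x^3 + 12·x^2 + 80·x
  leading term -8·x^3: subtract (-8)·f(x) = -8·x^3 + 8·x + 40, leaving 12·x^2 + 72·x - 40
The degree is now < 3, so this is the remainder. Hence a · b ≡ 12·x^2 + 72·x - 40 in Q[x]/(f).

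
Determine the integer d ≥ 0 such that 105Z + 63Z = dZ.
(105, 63) = (21); d = 21

In the PID Z, (a, b) is generated by gcd(a, b). Compute gcd(105, 63) with the extended Euclidean algorithm, tracking rows (r, s, t) with s·105 + t·63 = r:
  row A: (105, 1, 0)   [1·105 + 0·63 = 105]
  row B: (63, 0, 1)   [0·105 + 1·63 = 63]
  105 = 1·63 + 42   → row C = row A − 1·row B = (42, 1, −1)   [check: 1·105 − 1·63 = 42]
  63 = 1·42 + 21   → row D = row B − 1·row C = (21, −1, 2)   [check: −1·105 + 2·63 = 21]
  42 = 2·21 + 0   → remainder 0, stop. gcd = 21 (last nonzero row D).
So gcd(105, 63) = 21, with Bézout identity −1·105 + 2·63 = 21. Containment (⊇): the Bézout identity exhibits 21 as an element of (105, 63), giving (21) ⊆ (105, 63). Containment (⊆): since 21 | 105 and 21 | 63 (105 = 21·5, 63 = 21·3), every Z-linear combination of 105 and 63 is divisible by 21, so (105, 63) ⊆ (21). Therefore (105, 63) = (21), d = 21.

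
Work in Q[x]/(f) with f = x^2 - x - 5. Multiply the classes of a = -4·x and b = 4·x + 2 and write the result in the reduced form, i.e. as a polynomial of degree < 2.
a · b ≡ -24·x - 80 (mod f(x))

First multiply in Q[x] without reducing: a · b = -16·x^2 - 8·x. Now divide by f(x) = x^2 - x - 5, eliminating the leading term at each step:
  leading term -16·x^2: subtract (-16)·f(x) = -16·x^2 + 16·x + 80, leaving -24·x - 80
The degree is now < 2, so this is the remainder. Hence a · b ≡ -24·x - 80 in Q[x]/(f).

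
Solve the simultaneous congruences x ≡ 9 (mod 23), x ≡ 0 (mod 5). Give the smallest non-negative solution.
The moduli 23, 5 are pairwise coprime, so by the CRT there is a unique solution mod 23·5 = 115.
Solve by successive substitution. Start with x ≡ 9 (mod 23).
  Combine with x ≡ 0 (mod 5): write x = 9 + 23·t and require 9 + 23·t ≡ 0 (mod 5), i.e. 23·t ≡ 0 − 9 ≡ 1 (mod 5). Since 23^(−1) ≡ 2 (mod 5) (23 ≡ 3 (mod 5)), t ≡ 2·1 ≡ 2 (mod 5). So x ≡ 9 + 23·2 = 55 (mod 115).
Unique solution in [0, 115): x = 55.

Final answer: x ≡ 55 (mod 115); the representative in [0, 115) is 55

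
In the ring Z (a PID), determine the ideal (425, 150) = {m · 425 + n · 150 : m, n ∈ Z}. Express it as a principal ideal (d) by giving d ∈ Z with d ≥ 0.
(425, 150) = (25); d = 25

In the PID Z, (a, b) is generated by gcd(a, b). Compute gcd(425, 150) with the extended Euclidean algorithm, tracking rows (r, s, t) with s·425 + t·150 = r:
  row A: (425, 1, 0)   [1·425 + 0·150 = 425]
  row B: (150, 0, 1)   [0·425 + 1·150 = 150]
  425 = 2·150 + 125   → row C = row A − 2·row B = (125, 1, −2)   [check: 1·425 − 2·150 = 125]
  150 = 1·125 + 25   → row D = row B − 1·row C = (25, −1, 3)   [check: −1·425 + 3·150 = 25]
  125 = 5·25 + 0   → remainder 0, stop. gcd = 25 (last nonzero row D).
So gcd(425, 150) = 25, with Bézout identity −1·425 + 3·150 = 25. Containment (⊇): the Bézout identity exhibits 25 as an element of (425, 150), giving (25) ⊆ (425, 150). Containment (⊆): since 25 | 425 and 25 | 150 (425 = 25·17, 150 = 25·6), every Z-linear combination of 425 and 150 is divisible by 25, so (425, 150) ⊆ (25). Therefore (425, 150) = (25), d = 25.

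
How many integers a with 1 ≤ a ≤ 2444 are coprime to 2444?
The number of a ∈ {1, ..., 2444} with gcd(a, 2444) = 1 is by definition Euler's totient φ(2444). φ is multiplicative, with φ(p^e) = p^e − p^(e−1). Factorise 2444 = 2^2 · 13 · 47. Then
  φ(2444) = (2^2 − 2^1) · (13 − 1) · (47 − 1) = 2 · 12 · 46 = 1104.
So there are 1104 such integers.

Final answer: 1104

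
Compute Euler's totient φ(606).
φ is multiplicative, with φ(p^e) = p^e − p^(e−1). Factorise 606 = 2 · 3 · 101. Then
  φ(606) = (2 − 1) · (3 − 1) · (101 − 1) = 1 · 2 · 100 = 200.

Final answer: φ(606) = 200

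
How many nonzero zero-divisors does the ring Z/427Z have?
In Z/427Z each nonzero element is either a unit (gcd with 427 is 1) or a zero-divisor (gcd > 1). The number of units is φ(427): factorise 427 = 7 · 61, so φ(427) = (7 − 1) · (61 − 1) = 6 · 60 = 360. The nonzero elements number 427 − 1 = 426. Hence the nonzero zero-divisors number 426 − 360 = 66.

Final answer: Z/427Z has 66 nonzero zero-divisors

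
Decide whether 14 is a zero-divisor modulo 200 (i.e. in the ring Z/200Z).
YES

gcd(14, 200) = 2 > 1, so 14 is not a unit in Z/200Z. In Z/nZ every nonzero non-unit is a zero-divisor: explicitly, take b = 200/gcd = 100 ≠ 0 (mod 200); then 14·100 = 1400 = 7·200, i.e. 14·100 ≡ 0 (mod 200). So 14 is a zero-divisor.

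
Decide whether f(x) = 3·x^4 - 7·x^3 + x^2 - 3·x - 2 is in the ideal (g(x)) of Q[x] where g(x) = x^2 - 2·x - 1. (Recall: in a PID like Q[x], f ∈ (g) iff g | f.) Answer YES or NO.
YES

In Q[x] the ideal (g) consists of all multiples of g, so f ∈ (g) iff g | f, i.e. iff the remainder of f on division by g is 0. Divide f by g (g is monic, so eliminate the leading term of the running remainder at each step):
  leading term 3·x^4: subtract (3·x^2)·g(x) = 3·x^4 - 6·x^3 - 3·x^2, leaving -x^3 + 4·x^2 - 3·x - 2
  leading term -x^3: subtract (-x)·g(x) = -x^3 + 2·x^2 + x, leaving 2·x^2 - 4·x - 2
  leading term 2·x^2: subtract (2)·g(x) = 2·x^2 - 4·x - 2, leaving 0
The remainder is 0, so f(x) = g(x) · h(x) with h(x) = 3·x^2 - x + 2. Hence g | f, i.e. f ∈ (g).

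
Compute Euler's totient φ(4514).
φ(4514) = 2160

φ is multiplicative, with φ(p^e) = p^e − p^(e−1). Factorise 4514 = 2 · 37 · 61. Then
  φ(4514) = (2 − 1) · (37 − 1) · (61 − 1) = 1 · 36 · 60 = 2160.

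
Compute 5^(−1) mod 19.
Apply the extended Euclidean algorithm to (19, 5), tracking rows (r, s, t) with s·19 + t·5 = r. Each division r_prev = q·r_cur + r_new produces the new row as (previous row) − q·(current row):
  row A: (19, 1, 0)   [1·19 + 0·5 = 19]
  row B: (5, 0, 1)   [0·19 + 1·5 = 5]
  19 = 3·5 + 4   → row C = row A − 3·row B = (4, 1, −3)   [check: 1·19 − 3·5 = 4]
  5 = 1·4 + 1   → row D = row B − 1·row C = (1, −1, 4)   [check: −1·19 + 4·5 = 1]
  4 = 4·1 + 0   → remainder 0, stop. gcd = 1 (last nonzero row D).
The gcd is 1, so 5 is invertible mod 19. The last nonzero row gives −1·19 + 4·5 = 1, so t = 4. So 5^(−1) ≡ 4 (mod 19). Verify: 5 · 4 = 20 ≡ 1 (mod 19). ✓

Final answer: 5^(−1) ≡ 4 (mod 19)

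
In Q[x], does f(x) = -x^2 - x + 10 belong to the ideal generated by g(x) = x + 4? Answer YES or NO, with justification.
In Q[x] the ideal (g) consists of all multiples of g, so f ∈ (g) iff g | f, i.e. iff the remainder of f on division by g is 0. Divide f by g (g is monic, so eliminate the leading term of the running remainder at each step):
  leading term -x^2: subtract (-x)·g(x) = -x^2 - 4·x, leaving 3·x + 10
  leading term 3·x: subtract (3)·g(x) = 3·x + 12, leaving -2
The remainder r(x) = -2 ≠ 0 (and deg r < deg g), so g ∤ f, i.e. f ∉ (g).

Final answer: NO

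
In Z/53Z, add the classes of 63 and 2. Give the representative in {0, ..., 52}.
12

Reduce the summands first: 63 ≡ 10 (mod 53), so 63 + 2 ≡ 10 + 2 (mod 53). 10 + 2 = 12; 12 = 0·53 + 12, so (63 + 2) mod 53 = 12.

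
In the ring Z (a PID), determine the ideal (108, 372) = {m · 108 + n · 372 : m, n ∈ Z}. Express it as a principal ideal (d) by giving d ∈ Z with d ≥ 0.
(108, 372) = (12); d = 12

In the PID Z, (a, b) is generated by gcd(a, b). Compute gcd(372, 108) with the extended Euclidean algorithm, tracking rows (r, s, t) with s·372 + t·108 = r:
  row A: (372, 1, 0)   [1·372 + 0·108 = 372]
  row B: (108, 0, 1)   [0·372 + 1·108 = 108]
  372 = 3·108 + 48   → row C = row A − 3·row B = (48, 1, −3)   [check: 1·372 − 3·108 = 48]
  108 = 2·48 + 12   → row D = row B − 2·row C = (12, −2, 7)   [check: −2·372 + 7·108 = 12]
  48 = 4·12 + 0   → remainder 0, stop. gcd = 12 (last nonzero row D).
So gcd(108, 372) = 12, with Bézout identity −2·372 + 7·108 = 12. Containment (⊇): the Bézout identity exhibits 12 as an element of (108, 372), giving (12) ⊆ (108, 372). Containment (⊆): since 12 | 108 and 12 | 372 (108 = 12·9, 372 = 12·31), every Z-linear combination of 108 and 372 is divisible by 12, so (108, 372) ⊆ (12). Therefore (108, 372) = (12), d = 12.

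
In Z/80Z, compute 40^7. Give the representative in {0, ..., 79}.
Use repeated squaring. Binary(7) = 111. Walk through the bits of the exponent 7 left-to-right: at each bit after the leading one, square the running value, then multiply by 40 if the bit is 1 (always reducing mod 80):
  bit 1 = 1 (leading): start with 40.
  bit 2 = 1: square 40^2 = 1600 ≡ 0; bit is 1, so multiply 0·40 = 0 (mod 80).
  bit 3 = 1: square 0^2 = 0; bit is 1, so multiply 0·40 = 0 (mod 80).
Final value: 40^7 ≡ 0 (mod 80).

Final answer: 0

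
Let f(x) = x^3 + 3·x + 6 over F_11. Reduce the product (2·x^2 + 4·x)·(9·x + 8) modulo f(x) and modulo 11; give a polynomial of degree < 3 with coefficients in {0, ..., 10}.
Multiply as integer polynomials: a · b = 18·x^3 + 52·x^2 + 32·x. Reducing coefficients mod 11: a · b ≡ 7·x^3 + 8·x^2 + 10·x. Now divide by f(x) = x^3 + 3·x + 6 in F_11[x], eliminating the leading term at each step:
  leading term 7·x^3: subtract (7)·f(x) = 7·x^3 + 10·x + 9, leaving 8·x^2 + 2 (coefficients mod 11)
The degree is now < 3, so this is the remainder. Hence a · b ≡ 8·x^2 + 2 in F_11[x]/(f).

Final answer: a · b ≡ 8·x^2 + 2 (mod f(x))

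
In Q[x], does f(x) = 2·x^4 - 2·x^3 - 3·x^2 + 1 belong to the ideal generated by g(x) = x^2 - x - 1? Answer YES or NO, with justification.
In Q[x] the ideal (g) consists of all multiples of g, so f ∈ (g) iff g | f, i.e. iff the remainder of f on division by g is 0. Divide f by g (g is monic, so eliminate the leading term of the running remainder at each step):
  leading term 2·x^4: subtract (2·x^2)·g(x) = 2·x^4 - 2·x^3 - 2·x^2, leaving 1 - x^2
  leading term -x^2: subtract (-1)·g(x) = -x^2 + x + 1, leaving -x
The remainder r(x) = -x ≠ 0 (and deg r < deg g), so g ∤ f, i.e. f ∉ (g).

Final answer: NO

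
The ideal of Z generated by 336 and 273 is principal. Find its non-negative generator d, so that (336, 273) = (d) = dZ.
In the PID Z, (a, b) is generated by gcd(a, b). Compute gcd(336, 273) with the extended Euclidean algorithm, tracking rows (r, s, t) with s·336 + t·273 = r:
  row A: (336, 1, 0)   [1·336 + 0·273 = 336]
  row B: (273, 0, 1)   [0·336 + 1·273 = 273]
  336 = 1·273 + 63   → row C = row A − 1·row B = (63, 1, −1)   [check: 1·336 − 1·273 = 63]
  273 = 4·63 + 21   → row D = row B − 4·row C = (21, −4, 5)   [check: −4·336 + 5·273 = 21]
  63 = 3·21 + 0   → remainder 0, stop. gcd = 21 (last nonzero row D).
So gcd(336, 273) = 21, with Bézout identity −4·336 + 5·273 = 21. Containment (⊇): the Bézout identity exhibits 21 as an element of (336, 273), giving (21) ⊆ (336, 273). Containment (⊆): since 21 | 336 and 21 | 273 (336 = 21·16, 273 = 21·13), every Z-linear combination of 336 and 273 is divisible by 21, so (336, 273) ⊆ (21). Therefore (336, 273) = (21), d = 21.

Final answer: (336, 273) = (21); d = 21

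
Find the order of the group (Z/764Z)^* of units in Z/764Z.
(Z/764Z)^* consists of the classes a with gcd(a, 764) = 1, so its order is φ(764). φ is multiplicative, with φ(p^e) = p^e − p^(e−1). Factorise 764 = 2^2 · 191. Then
  φ(764) = (2^2 − 2^1) · (191 − 1) = 2 · 190 = 380.
Thus |(Z/764Z)^*| = 380.

Final answer: |(Z/764Z)^*| = 380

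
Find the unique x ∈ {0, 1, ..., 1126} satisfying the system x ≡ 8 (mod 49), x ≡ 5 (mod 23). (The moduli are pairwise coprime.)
The moduli 49, 23 are pairwise coprime, so by the CRT there is a unique solution mod 49·23 = 1127.
Solve by successive substitution. Start with x ≡ 8 (mod 49).
  Combine with x ≡ 5 (mod 23): write x = 8 + 49·t and require 8 + 49·t ≡ 5 (mod 23), i.e. 49·t ≡ 5 − 8 ≡ 20 (mod 23). Since 49^(−1) ≡ 8 (mod 23) (49 ≡ 3 (mod 23)), t ≡ 8·20 ≡ 22 (mod 23). So x ≡ 8 + 49·22 = 1086 (mod 1127).
Unique solution in [0, 1127): x = 1086.

Final answer: x ≡ 1086 (mod 1127); the representative in [0, 1127) is 1086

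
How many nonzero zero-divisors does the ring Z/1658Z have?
In Z/1658Z each nonzero element is either a unit (gcd with 1658 is 1) or a zero-divisor (gcd > 1). The number of units is φ(1658): factorise 1658 = 2 · 829, so φ(1658) = (2 − 1) · (829 − 1) = 1 · 828 = 828. The nonzero elements number 1658 − 1 = 1657. Hence the nonzero zero-divisors number 1657 − 828 = 829.

Final answer: Z/1658Z has 829 nonzero zero-divisors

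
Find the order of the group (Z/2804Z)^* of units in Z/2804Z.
(Z/2804Z)^* consists of the classes a with gcd(a, 2804) = 1, so its order is φ(2804). φ is multiplicative, with φ(p^e) = p^e − p^(e−1). Factorise 2804 = 2^2 · 701. Then
  φ(2804) = (2^2 − 2^1) · (701 − 1) = 2 · 700 = 1400.
Thus |(Z/2804Z)^*| = 1400.

Final answer: |(Z/2804Z)^*| = 1400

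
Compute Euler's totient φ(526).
φ(526) = 262

φ is multiplicative, with φ(p^e) = p^e − p^(e−1). Factorise 526 = 2 · 263. Then
  φ(526) = (2 − 1) · (263 − 1) = 1 · 262 = 262.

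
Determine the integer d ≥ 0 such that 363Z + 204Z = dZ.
In the PID Z, (a, b) is generated by gcd(a, b). Compute gcd(363, 204) with the extended Euclidean algorithm, tracking rows (r, s, t) with s·363 + t·204 = r:
  row A: (363, 1, 0)   [1·363 + 0·204 = 363]
  row B: (204, 0, 1)   [0·363 + 1·204 = 204]
  363 = 1·204 + 159   → row C = row A − 1·row B = (159, 1, −1)   [check: 1·363 − 1·204 = 159]
  204 = 1·159 + 45   → row D = row B − 1·row C = (45, −1, 2)   [check: −1·363 + 2·204 = 45]
  159 = 3·45 + 24   → row E = row C − 3·row D = (24, 4, −7)   [check: 4·363 − 7·204 = 24]
  45 = 1·24 + 21   → row F = row D − 1·row E = (21, −5, 9)   [check: −5·363 + 9·204 = 21]
  24 = 1·21 + 3   → row G = row E − 1·row F = (3, 9, −16)   [check: 9·363 − 16·204 = 3]
  21 = 7·3 + 0   → remainder 0, stop. gcd = 3 (last nonzero row G).
So gcd(363, 204) = 3, with Bézout identity 9·363 − 16·204 = 3. Containment (⊇): the Bézout identity exhibits 3 as an element of (363, 204), giving (3) ⊆ (363, 204). Containment (⊆): since 3 | 363 and 3 | 204 (363 = 3·121, 204 = 3·68), every Z-linear combination of 363 and 204 is divisible by 3, so (363, 204) ⊆ (3). Therefore (363, 204) = (3), d = 3.

Final answer: (363, 204) = (3); d = 3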